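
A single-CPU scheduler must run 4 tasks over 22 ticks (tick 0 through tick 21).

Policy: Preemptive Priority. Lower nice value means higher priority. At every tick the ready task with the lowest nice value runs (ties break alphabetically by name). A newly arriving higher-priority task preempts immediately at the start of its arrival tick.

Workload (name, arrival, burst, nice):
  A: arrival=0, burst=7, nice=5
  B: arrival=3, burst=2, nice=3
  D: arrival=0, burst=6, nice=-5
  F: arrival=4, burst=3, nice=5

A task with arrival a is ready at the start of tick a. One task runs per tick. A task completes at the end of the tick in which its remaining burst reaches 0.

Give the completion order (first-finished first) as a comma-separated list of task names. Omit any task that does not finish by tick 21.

completion order = D, B, A, F

t=0: ready={A,D} → run D
t=1: ready={A,D} → run D
t=2: ready={A,D} → run D
t=3: ready={A,B,D} → run D
t=4: ready={A,B,D,F} → run D
t=5: ready={A,B,D,F} → run D
t=6: ready={A,B,F} → run B
t=7: ready={A,B,F} → run B
t=8: ready={A,F} → run A
t=9: ready={A,F} → run A
t=10: ready={A,F} → run A
t=11: ready={A,F} → run A
t=12: ready={A,F} → run A
t=13: ready={A,F} → run A
t=14: ready={A,F} → run A
t=15: ready={F} → run F
t=16: ready={F} → run F
t=17: ready={F} → run F
t=18: (idle)
t=19: (idle)
t=20: (idle)
t=21: (idle)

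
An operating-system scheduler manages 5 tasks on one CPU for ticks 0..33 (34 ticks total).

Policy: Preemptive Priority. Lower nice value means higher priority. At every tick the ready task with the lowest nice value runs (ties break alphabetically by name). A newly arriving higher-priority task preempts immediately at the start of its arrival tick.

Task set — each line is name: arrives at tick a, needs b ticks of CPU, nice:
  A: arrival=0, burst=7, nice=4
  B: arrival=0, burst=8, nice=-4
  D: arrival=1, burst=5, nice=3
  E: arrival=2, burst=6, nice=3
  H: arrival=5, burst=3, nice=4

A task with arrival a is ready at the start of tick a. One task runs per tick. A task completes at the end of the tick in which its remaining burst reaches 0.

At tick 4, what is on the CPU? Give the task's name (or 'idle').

t=0: ready={A,B} → run B
t=1: ready={A,B,D} → run B
t=2: ready={A,B,D,E} → run B
t=3: ready={A,B,D,E} → run B
t=4: ready={A,B,D,E} → run B
t=5: ready={A,B,D,E,H} → run B
t=6: ready={A,B,D,E,H} → run B
t=7: ready={A,B,D,E,H} → run B
t=8: ready={A,D,E,H} → run D
t=9: ready={A,D,E,H} → run D
t=10: ready={A,D,E,H} → run D
t=11: ready={A,D,E,H} → run D
t=12: ready={A,D,E,H} → run D
t=13: ready={A,E,H} → run E
t=14: ready={A,E,H} → run E
t=15: ready={A,E,H} → run E
t=16: ready={A,E,H} → run E
t=17: ready={A,E,H} → run E
t=18: ready={A,E,H} → run E
t=19: ready={A,H} → run A
t=20: ready={A,H} → run A
t=21: ready={A,H} → run A
t=22: ready={A,H} → run A
t=23: ready={A,H} → run A
t=24: ready={A,H} → run A
t=25: ready={A,H} → run A
t=26: ready={H} → run H
t=27: ready={H} → run H
t=28: ready={H} → run H
t=29: (idle)
t=30: (idle)
t=31: (idle)
t=32: (idle)
t=33: (idle)

running at tick 4 = B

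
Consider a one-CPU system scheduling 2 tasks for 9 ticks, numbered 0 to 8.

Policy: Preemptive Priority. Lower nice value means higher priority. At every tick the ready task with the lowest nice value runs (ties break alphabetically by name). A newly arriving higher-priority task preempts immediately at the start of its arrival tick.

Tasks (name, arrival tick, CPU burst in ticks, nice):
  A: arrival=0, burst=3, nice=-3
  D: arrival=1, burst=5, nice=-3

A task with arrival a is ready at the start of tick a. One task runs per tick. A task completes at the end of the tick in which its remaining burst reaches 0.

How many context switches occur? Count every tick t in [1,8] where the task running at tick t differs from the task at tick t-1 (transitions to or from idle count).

t=0: ready={A} → run A
t=1: ready={A,D} → run A
t=2: ready={A,D} → run A
t=3: ready={D} → run D
t=4: ready={D} → run D
t=5: ready={D} → run D
t=6: ready={D} → run D
t=7: ready={D} → run D
t=8: (idle)

context switches = 2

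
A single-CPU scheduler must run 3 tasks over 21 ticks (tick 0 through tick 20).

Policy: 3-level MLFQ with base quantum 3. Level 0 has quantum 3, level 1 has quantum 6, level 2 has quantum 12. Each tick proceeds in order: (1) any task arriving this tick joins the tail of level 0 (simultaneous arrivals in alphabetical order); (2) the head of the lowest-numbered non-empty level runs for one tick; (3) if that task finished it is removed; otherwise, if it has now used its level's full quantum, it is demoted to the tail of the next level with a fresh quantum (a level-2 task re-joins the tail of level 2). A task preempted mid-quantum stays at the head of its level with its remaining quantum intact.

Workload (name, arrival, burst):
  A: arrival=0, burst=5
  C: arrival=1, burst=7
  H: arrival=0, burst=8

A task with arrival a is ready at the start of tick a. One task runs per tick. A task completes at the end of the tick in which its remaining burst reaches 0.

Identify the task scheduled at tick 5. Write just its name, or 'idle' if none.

t=0: L0/L1/L2 = AH/-/- → run A
t=1: L0/L1/L2 = AHC/-/- → run A
t=2: L0/L1/L2 = AHC/-/- → run A
t=3: L0/L1/L2 = HC/A/- → run H
t=4: L0/L1/L2 = HC/A/- → run H
t=5: L0/L1/L2 = HC/A/- → run H
t=6: L0/L1/L2 = C/AH/- → run C
t=7: L0/L1/L2 = C/AH/- → run C
t=8: L0/L1/L2 = C/AH/- → run C
t=9: L0/L1/L2 = -/AHC/- → run A
t=10: L0/L1/L2 = -/AHC/- → run A
t=11: L0/L1/L2 = -/HC/- → run H
t=12: L0/L1/L2 = -/HC/- → run H
t=13: L0/L1/L2 = -/HC/- → run H
t=14: L0/L1/L2 = -/HC/- → run H
t=15: L0/L1/L2 = -/HC/- → run H
t=16: L0/L1/L2 = -/C/- → run C
t=17: L0/L1/L2 = -/C/- → run C
t=18: L0/L1/L2 = -/C/- → run C
t=19: L0/L1/L2 = -/C/- → run C
t=20: (idle)

running at tick 5 = H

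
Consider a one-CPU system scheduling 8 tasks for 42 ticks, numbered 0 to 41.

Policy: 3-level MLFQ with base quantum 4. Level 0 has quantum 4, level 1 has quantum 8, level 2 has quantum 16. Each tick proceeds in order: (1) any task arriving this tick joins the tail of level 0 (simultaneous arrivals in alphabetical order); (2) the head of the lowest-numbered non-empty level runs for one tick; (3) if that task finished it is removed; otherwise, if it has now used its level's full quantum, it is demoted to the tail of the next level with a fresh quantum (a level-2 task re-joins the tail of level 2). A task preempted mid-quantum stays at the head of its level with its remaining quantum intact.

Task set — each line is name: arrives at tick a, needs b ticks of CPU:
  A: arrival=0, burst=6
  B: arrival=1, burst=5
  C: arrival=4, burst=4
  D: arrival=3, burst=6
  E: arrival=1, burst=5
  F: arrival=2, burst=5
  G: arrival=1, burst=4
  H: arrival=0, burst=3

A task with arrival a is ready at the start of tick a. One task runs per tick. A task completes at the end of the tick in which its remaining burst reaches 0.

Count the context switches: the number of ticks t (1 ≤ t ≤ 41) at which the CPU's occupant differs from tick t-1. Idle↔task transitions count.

t=0: L0/L1/L2 = AH/-/- → run A
t=1: L0/L1/L2 = AHBEG/-/- → run A
t=2: L0/L1/L2 = AHBEGF/-/- → run A
t=3: L0/L1/L2 = AHBEGFD/-/- → run A
t=4: L0/L1/L2 = HBEGFDC/A/- → run H
t=5: L0/L1/L2 = HBEGFDC/A/- → run H
t=6: L0/L1/L2 = HBEGFDC/A/- → run H
t=7: L0/L1/L2 = BEGFDC/A/- → run B
t=8: L0/L1/L2 = BEGFDC/A/- → run B
t=9: L0/L1/L2 = BEGFDC/A/- → run B
t=10: L0/L1/L2 = BEGFDC/A/- → run B
t=11: L0/L1/L2 = EGFDC/AB/- → run E
t=12: L0/L1/L2 = EGFDC/AB/- → run E
t=13: L0/L1/L2 = EGFDC/AB/- → run E
t=14: L0/L1/L2 = EGFDC/AB/- → run E
t=15: L0/L1/L2 = GFDC/ABE/- → run G
t=16: L0/L1/L2 = GFDC/ABE/- → run G
t=17: L0/L1/L2 = GFDC/ABE/- → run G
t=18: L0/L1/L2 = GFDC/ABE/- → run G
t=19: L0/L1/L2 = FDC/ABE/- → run F
t=20: L0/L1/L2 = FDC/ABE/- → run F
t=21: L0/L1/L2 = FDC/ABE/- → run F
t=22: L0/L1/L2 = FDC/ABE/- → run F
t=23: L0/L1/L2 = DC/ABEF/- → run D
t=24: L0/L1/L2 = DC/ABEF/- → run D
t=25: L0/L1/L2 = DC/ABEF/- → run D
t=26: L0/L1/L2 = DC/ABEF/- → run D
t=27: L0/L1/L2 = C/ABEFD/- → run C
t=28: L0/L1/L2 = C/ABEFD/- → run C
t=29: L0/L1/L2 = C/ABEFD/- → run C
t=30: L0/L1/L2 = C/ABEFD/- → run C
t=31: L0/L1/L2 = -/ABEFD/- → run A
t=32: L0/L1/L2 = -/ABEFD/- → run A
t=33: L0/L1/L2 = -/BEFD/- → run B
t=34: L0/L1/L2 = -/EFD/- → run E
t=35: L0/L1/L2 = -/FD/- → run F
t=36: L0/L1/L2 = -/D/- → run D
t=37: L0/L1/L2 = -/D/- → run D
t=38: (idle)
t=39: (idle)
t=40: (idle)
t=41: (idle)

context switches = 13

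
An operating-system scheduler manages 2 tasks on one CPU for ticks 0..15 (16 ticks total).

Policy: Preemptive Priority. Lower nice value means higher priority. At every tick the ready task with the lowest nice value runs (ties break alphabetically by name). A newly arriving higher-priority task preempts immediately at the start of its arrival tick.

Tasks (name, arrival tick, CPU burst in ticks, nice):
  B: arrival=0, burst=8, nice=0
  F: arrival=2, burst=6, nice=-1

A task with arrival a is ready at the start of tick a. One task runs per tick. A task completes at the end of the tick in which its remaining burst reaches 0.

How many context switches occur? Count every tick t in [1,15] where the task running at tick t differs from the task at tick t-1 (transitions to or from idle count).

context switches = 3

t=0: ready={B} → run B
t=1: ready={B} → run B
t=2: ready={B,F} → run F
t=3: ready={B,F} → run F
t=4: ready={B,F} → run F
t=5: ready={B,F} → run F
t=6: ready={B,F} → run F
t=7: ready={B,F} → run F
t=8: ready={B} → run B
t=9: ready={B} → run B
t=10: ready={B} → run B
t=11: ready={B} → run B
t=12: ready={B} → run B
t=13: ready={B} → run B
t=14: (idle)
t=15: (idle)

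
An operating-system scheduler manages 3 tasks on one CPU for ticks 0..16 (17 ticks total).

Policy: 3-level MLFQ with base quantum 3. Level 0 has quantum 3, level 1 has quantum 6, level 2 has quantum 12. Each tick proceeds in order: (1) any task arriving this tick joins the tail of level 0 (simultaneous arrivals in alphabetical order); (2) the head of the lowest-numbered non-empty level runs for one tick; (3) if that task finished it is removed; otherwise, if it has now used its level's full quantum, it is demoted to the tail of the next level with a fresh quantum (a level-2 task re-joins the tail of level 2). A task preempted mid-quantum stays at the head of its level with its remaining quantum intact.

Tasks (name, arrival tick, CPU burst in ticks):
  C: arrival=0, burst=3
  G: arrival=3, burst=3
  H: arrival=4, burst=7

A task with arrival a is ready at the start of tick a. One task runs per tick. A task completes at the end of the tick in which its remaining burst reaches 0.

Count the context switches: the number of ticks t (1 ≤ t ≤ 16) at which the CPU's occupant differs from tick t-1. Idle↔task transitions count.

t=0: L0/L1/L2 = C/-/- → run C
t=1: L0/L1/L2 = C/-/- → run C
t=2: L0/L1/L2 = C/-/- → run C
t=3: L0/L1/L2 = G/-/- → run G
t=4: L0/L1/L2 = GH/-/- → run G
t=5: L0/L1/L2 = GH/-/- → run G
t=6: L0/L1/L2 = H/-/- → run H
t=7: L0/L1/L2 = H/-/- → run H
t=8: L0/L1/L2 = H/-/- → run H
t=9: L0/L1/L2 = -/H/- → run H
t=10: L0/L1/L2 = -/H/- → run H
t=11: L0/L1/L2 = -/H/- → run H
t=12: L0/L1/L2 = -/H/- → run H
t=13: (idle)
t=14: (idle)
t=15: (idle)
t=16: (idle)

context switches = 3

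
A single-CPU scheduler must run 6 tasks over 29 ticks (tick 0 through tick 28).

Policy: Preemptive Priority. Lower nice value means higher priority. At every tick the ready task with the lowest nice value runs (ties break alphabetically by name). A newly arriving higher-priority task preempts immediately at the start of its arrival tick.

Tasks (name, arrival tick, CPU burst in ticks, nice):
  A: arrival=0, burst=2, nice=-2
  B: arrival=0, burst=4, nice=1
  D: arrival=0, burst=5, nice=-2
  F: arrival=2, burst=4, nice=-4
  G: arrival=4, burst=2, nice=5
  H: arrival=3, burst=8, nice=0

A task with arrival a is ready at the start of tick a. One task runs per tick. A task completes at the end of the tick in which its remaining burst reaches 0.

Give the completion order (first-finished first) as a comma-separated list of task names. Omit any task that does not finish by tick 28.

t=0: ready={A,B,D} → run A
t=1: ready={A,B,D} → run A
t=2: ready={B,D,F} → run F
t=3: ready={B,D,F,H} → run F
t=4: ready={B,D,F,G,H} → run F
t=5: ready={B,D,F,G,H} → run F
t=6: ready={B,D,G,H} → run D
t=7: ready={B,D,G,H} → run D
t=8: ready={B,D,G,H} → run D
t=9: ready={B,D,G,H} → run D
t=10: ready={B,D,G,H} → run D
t=11: ready={B,G,H} → run H
t=12: ready={B,G,H} → run H
t=13: ready={B,G,H} → run H
t=14: ready={B,G,H} → run H
t=15: ready={B,G,H} → run H
t=16: ready={B,G,H} → run H
t=17: ready={B,G,H} → run H
t=18: ready={B,G,H} → run H
t=19: ready={B,G} → run B
t=20: ready={B,G} → run B
t=21: ready={B,G} → run B
t=22: ready={B,G} → run B
t=23: ready={G} → run G
t=24: ready={G} → run G
t=25: (idle)
t=26: (idle)
t=27: (idle)
t=28: (idle)

completion order = A, F, D, H, B, G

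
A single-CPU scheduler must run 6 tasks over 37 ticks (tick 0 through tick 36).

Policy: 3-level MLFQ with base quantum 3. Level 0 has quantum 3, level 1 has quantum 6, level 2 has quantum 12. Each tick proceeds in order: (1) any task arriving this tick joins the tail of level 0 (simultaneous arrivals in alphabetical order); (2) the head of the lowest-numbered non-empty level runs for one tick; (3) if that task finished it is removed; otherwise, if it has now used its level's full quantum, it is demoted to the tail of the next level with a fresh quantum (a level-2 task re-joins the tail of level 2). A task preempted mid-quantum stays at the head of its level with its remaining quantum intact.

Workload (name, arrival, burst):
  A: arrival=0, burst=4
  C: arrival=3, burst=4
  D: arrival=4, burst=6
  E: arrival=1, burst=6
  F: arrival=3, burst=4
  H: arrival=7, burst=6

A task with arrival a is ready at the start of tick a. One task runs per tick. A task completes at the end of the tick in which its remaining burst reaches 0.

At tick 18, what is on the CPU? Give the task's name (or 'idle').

running at tick 18 = A

t=0: L0/L1/L2 = A/-/- → run A
t=1: L0/L1/L2 = AE/-/- → run A
t=2: L0/L1/L2 = AE/-/- → run A
t=3: L0/L1/L2 = ECF/A/- → run E
t=4: L0/L1/L2 = ECFD/A/- → run E
t=5: L0/L1/L2 = ECFD/A/- → run E
t=6: L0/L1/L2 = CFD/AE/- → run C
t=7: L0/L1/L2 = CFDH/AE/- → run C
t=8: L0/L1/L2 = CFDH/AE/- → run C
t=9: L0/L1/L2 = FDH/AEC/- → run F
t=10: L0/L1/L2 = FDH/AEC/- → run F
t=11: L0/L1/L2 = FDH/AEC/- → run F
t=12: L0/L1/L2 = DH/AECF/- → run D
t=13: L0/L1/L2 = DH/AECF/- → run D
t=14: L0/L1/L2 = DH/AECF/- → run D
t=15: L0/L1/L2 = H/AECFD/- → run H
t=16: L0/L1/L2 = H/AECFD/- → run H
t=17: L0/L1/L2 = H/AECFD/- → run H
t=18: L0/L1/L2 = -/AECFDH/- → run A
t=19: L0/L1/L2 = -/ECFDH/- → run E
t=20: L0/L1/L2 = -/ECFDH/- → run E
t=21: L0/L1/L2 = -/ECFDH/- → run E
t=22: L0/L1/L2 = -/CFDH/- → run C
t=23: L0/L1/L2 = -/FDH/- → run F
t=24: L0/L1/L2 = -/DH/- → run D
t=25: L0/L1/L2 = -/DH/- → run D
t=26: L0/L1/L2 = -/DH/- → run D
t=27: L0/L1/L2 = -/H/- → run H
t=28: L0/L1/L2 = -/H/- → run H
t=29: L0/L1/L2 = -/H/- → run H
t=30: (idle)
t=31: (idle)
t=32: (idle)
t=33: (idle)
t=34: (idle)
t=35: (idle)
t=36: (idle)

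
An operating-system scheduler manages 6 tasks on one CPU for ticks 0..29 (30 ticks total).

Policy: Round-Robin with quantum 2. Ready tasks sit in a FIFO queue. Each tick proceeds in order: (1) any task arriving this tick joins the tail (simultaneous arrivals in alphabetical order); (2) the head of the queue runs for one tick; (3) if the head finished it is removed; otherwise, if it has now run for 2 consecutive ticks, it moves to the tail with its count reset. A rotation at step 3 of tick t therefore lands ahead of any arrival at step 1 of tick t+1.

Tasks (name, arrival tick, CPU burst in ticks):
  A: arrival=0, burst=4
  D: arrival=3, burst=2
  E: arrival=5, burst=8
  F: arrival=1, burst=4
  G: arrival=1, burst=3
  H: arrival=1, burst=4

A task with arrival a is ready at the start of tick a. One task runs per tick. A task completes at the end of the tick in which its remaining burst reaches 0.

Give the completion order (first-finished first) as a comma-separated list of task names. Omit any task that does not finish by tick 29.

t=0: queue=[A] q_used=0 → run A
t=1: queue=[A,F,G,H] q_used=1 → run A
t=2: queue=[F,G,H,A] q_used=0 → run F
t=3: queue=[F,G,H,A,D] q_used=1 → run F
t=4: queue=[G,H,A,D,F] q_used=0 → run G
t=5: queue=[G,H,A,D,F,E] q_used=1 → run G
t=6: queue=[H,A,D,F,E,G] q_used=0 → run H
t=7: queue=[H,A,D,F,E,G] q_used=1 → run H
t=8: queue=[A,D,F,E,G,H] q_used=0 → run A
t=9: queue=[A,D,F,E,G,H] q_used=1 → run A
t=10: queue=[D,F,E,G,H] q_used=0 → run D
t=11: queue=[D,F,E,G,H] q_used=1 → run D
t=12: queue=[F,E,G,H] q_used=0 → run F
t=13: queue=[F,E,G,H] q_used=1 → run F
t=14: queue=[E,G,H] q_used=0 → run E
t=15: queue=[E,G,H] q_used=1 → run E
t=16: queue=[G,H,E] q_used=0 → run G
t=17: queue=[H,E] q_used=0 → run H
t=18: queue=[H,E] q_used=1 → run H
t=19: queue=[E] q_used=0 → run E
t=20: queue=[E] q_used=1 → run E
t=21: queue=[E] q_used=0 → run E
t=22: queue=[E] q_used=1 → run E
t=23: queue=[E] q_used=0 → run E
t=24: queue=[E] q_used=1 → run E
t=25: (idle)
t=26: (idle)
t=27: (idle)
t=28: (idle)
t=29: (idle)

completion order = A, D, F, G, H, E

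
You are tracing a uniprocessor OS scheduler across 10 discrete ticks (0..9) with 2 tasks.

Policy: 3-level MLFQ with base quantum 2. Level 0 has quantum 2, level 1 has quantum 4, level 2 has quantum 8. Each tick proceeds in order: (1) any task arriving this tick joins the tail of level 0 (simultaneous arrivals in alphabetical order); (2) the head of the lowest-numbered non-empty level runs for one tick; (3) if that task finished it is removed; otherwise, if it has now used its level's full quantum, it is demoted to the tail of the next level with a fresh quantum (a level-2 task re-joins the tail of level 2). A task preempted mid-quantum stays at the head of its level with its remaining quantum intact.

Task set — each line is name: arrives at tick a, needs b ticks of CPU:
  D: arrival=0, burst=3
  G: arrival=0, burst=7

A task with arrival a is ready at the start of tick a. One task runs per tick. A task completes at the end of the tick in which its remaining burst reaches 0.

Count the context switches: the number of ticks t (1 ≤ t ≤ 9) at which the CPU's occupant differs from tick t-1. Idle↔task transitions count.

t=0: L0/L1/L2 = DG/-/- → run D
t=1: L0/L1/L2 = DG/-/- → run D
t=2: L0/L1/L2 = G/D/- → run G
t=3: L0/L1/L2 = G/D/- → run G
t=4: L0/L1/L2 = -/DG/- → run D
t=5: L0/L1/L2 = -/G/- → run G
t=6: L0/L1/L2 = -/G/- → run G
t=7: L0/L1/L2 = -/G/- → run G
t=8: L0/L1/L2 = -/G/- → run G
t=9: L0/L1/L2 = -/-/G → run G

context switches = 3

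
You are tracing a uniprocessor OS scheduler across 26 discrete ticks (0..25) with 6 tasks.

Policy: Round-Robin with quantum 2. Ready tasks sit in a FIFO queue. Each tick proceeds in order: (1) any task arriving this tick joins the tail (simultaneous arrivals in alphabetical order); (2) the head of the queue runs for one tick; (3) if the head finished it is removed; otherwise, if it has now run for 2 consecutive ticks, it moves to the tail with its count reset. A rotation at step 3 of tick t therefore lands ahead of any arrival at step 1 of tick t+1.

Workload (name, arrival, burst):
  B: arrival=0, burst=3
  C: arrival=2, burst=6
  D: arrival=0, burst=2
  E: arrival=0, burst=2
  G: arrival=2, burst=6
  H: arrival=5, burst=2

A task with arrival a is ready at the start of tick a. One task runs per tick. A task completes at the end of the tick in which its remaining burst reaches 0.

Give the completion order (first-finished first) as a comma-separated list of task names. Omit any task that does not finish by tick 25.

completion order = D, E, B, H, C, G

t=0: queue=[B,D,E] q_used=0 → run B
t=1: queue=[B,D,E] q_used=1 → run B
t=2: queue=[D,E,B,C,G] q_used=0 → run D
t=3: queue=[D,E,B,C,G] q_used=1 → run D
t=4: queue=[E,B,C,G] q_used=0 → run E
t=5: queue=[E,B,C,G,H] q_used=1 → run E
t=6: queue=[B,C,G,H] q_used=0 → run B
t=7: queue=[C,G,H] q_used=0 → run C
t=8: queue=[C,G,H] q_used=1 → run C
t=9: queue=[G,H,C] q_used=0 → run G
t=10: queue=[G,H,C] q_used=1 → run G
t=11: queue=[H,C,G] q_used=0 → run H
t=12: queue=[H,C,G] q_used=1 → run H
t=13: queue=[C,G] q_used=0 → run C
t=14: queue=[C,G] q_used=1 → run C
t=15: queue=[G,C] q_used=0 → run G
t=16: queue=[G,C] q_used=1 → run G
t=17: queue=[C,G] q_used=0 → run C
t=18: queue=[C,G] q_used=1 → run C
t=19: queue=[G] q_used=0 → run G
t=20: queue=[G] q_used=1 → run G
t=21: (idle)
t=22: (idle)
t=23: (idle)
t=24: (idle)
t=25: (idle)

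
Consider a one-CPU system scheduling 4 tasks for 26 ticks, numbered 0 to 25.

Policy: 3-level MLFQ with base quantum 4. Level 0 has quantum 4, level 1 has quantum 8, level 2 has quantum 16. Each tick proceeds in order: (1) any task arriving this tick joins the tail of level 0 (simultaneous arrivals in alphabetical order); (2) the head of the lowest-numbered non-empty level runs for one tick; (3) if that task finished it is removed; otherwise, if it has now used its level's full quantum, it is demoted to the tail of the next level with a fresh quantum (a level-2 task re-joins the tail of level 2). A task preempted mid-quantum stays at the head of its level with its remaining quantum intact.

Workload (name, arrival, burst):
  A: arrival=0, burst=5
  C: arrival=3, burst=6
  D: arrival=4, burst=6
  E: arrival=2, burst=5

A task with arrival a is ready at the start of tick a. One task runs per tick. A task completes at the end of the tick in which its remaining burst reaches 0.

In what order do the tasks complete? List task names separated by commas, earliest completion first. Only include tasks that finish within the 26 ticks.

completion order = A, E, C, D

t=0: L0/L1/L2 = A/-/- → run A
t=1: L0/L1/L2 = A/-/- → run A
t=2: L0/L1/L2 = AE/-/- → run A
t=3: L0/L1/L2 = AEC/-/- → run A
t=4: L0/L1/L2 = ECD/A/- → run E
t=5: L0/L1/L2 = ECD/A/- → run E
t=6: L0/L1/L2 = ECD/A/- → run E
t=7: L0/L1/L2 = ECD/A/- → run E
t=8: L0/L1/L2 = CD/AE/- → run C
t=9: L0/L1/L2 = CD/AE/- → run C
t=10: L0/L1/L2 = CD/AE/- → run C
t=11: L0/L1/L2 = CD/AE/- → run C
t=12: L0/L1/L2 = D/AEC/- → run D
t=13: L0/L1/L2 = D/AEC/- → run D
t=14: L0/L1/L2 = D/AEC/- → run D
t=15: L0/L1/L2 = D/AEC/- → run D
t=16: L0/L1/L2 = -/AECD/- → run A
t=17: L0/L1/L2 = -/ECD/- → run E
t=18: L0/L1/L2 = -/CD/- → run C
t=19: L0/L1/L2 = -/CD/- → run C
t=20: L0/L1/L2 = -/D/- → run D
t=21: L0/L1/L2 = -/D/- → run D
t=22: (idle)
t=23: (idle)
t=24: (idle)
t=25: (idle)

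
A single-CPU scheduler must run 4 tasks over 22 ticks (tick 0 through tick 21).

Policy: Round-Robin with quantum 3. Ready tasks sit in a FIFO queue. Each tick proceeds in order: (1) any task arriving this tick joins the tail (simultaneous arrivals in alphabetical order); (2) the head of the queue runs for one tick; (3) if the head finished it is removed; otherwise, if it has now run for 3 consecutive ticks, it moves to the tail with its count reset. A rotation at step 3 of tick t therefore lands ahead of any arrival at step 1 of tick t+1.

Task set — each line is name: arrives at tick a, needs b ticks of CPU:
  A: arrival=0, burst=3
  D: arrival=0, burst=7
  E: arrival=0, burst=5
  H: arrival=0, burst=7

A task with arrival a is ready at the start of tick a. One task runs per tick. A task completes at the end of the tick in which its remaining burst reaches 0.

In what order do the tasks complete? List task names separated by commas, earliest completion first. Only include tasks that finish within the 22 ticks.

t=0: queue=[A,D,E,H] q_used=0 → run A
t=1: queue=[A,D,E,H] q_used=1 → run A
t=2: queue=[A,D,E,H] q_used=2 → run A
t=3: queue=[D,E,H] q_used=0 → run D
t=4: queue=[D,E,H] q_used=1 → run D
t=5: queue=[D,E,H] q_used=2 → run D
t=6: queue=[E,H,D] q_used=0 → run E
t=7: queue=[E,H,D] q_used=1 → run E
t=8: queue=[E,H,D] q_used=2 → run E
t=9: queue=[H,D,E] q_used=0 → run H
t=10: queue=[H,D,E] q_used=1 → run H
t=11: queue=[H,D,E] q_used=2 → run H
t=12: queue=[D,E,H] q_used=0 → run D
t=13: queue=[D,E,H] q_used=1 → run D
t=14: queue=[D,E,H] q_used=2 → run D
t=15: queue=[E,H,D] q_used=0 → run E
t=16: queue=[E,H,D] q_used=1 → run E
t=17: queue=[H,D] q_used=0 → run H
t=18: queue=[H,D] q_used=1 → run H
t=19: queue=[H,D] q_used=2 → run H
t=20: queue=[D,H] q_used=0 → run D
t=21: queue=[H] q_used=0 → run H

completion order = A, E, D, H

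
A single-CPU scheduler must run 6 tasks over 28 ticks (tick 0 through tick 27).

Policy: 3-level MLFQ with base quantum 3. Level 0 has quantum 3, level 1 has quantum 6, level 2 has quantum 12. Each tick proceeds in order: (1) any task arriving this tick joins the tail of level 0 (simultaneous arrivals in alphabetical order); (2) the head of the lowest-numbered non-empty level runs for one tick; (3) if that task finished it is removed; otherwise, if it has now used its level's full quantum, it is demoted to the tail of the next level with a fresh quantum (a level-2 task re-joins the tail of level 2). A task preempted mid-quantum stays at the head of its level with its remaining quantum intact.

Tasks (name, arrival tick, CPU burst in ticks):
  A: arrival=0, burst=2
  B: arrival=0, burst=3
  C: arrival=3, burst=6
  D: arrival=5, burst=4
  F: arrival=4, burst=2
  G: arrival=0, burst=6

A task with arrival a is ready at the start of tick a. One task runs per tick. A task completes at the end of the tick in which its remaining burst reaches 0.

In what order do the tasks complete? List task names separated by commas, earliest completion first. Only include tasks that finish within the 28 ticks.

t=0: L0/L1/L2 = ABG/-/- → run A
t=1: L0/L1/L2 = ABG/-/- → run A
t=2: L0/L1/L2 = BG/-/- → run B
t=3: L0/L1/L2 = BGC/-/- → run B
t=4: L0/L1/L2 = BGCF/-/- → run B
t=5: L0/L1/L2 = GCFD/-/- → run G
t=6: L0/L1/L2 = GCFD/-/- → run G
t=7: L0/L1/L2 = GCFD/-/- → run G
t=8: L0/L1/L2 = CFD/G/- → run C
t=9: L0/L1/L2 = CFD/G/- → run C
t=10: L0/L1/L2 = CFD/G/- → run C
t=11: L0/L1/L2 = FD/GC/- → run F
t=12: L0/L1/L2 = FD/GC/- → run F
t=13: L0/L1/L2 = D/GC/- → run D
t=14: L0/L1/L2 = D/GC/- → run D
t=15: L0/L1/L2 = D/GC/- → run D
t=16: L0/L1/L2 = -/GCD/- → run G
t=17: L0/L1/L2 = -/GCD/- → run G
t=18: L0/L1/L2 = -/GCD/- → run G
t=19: L0/L1/L2 = -/CD/- → run C
t=20: L0/L1/L2 = -/CD/- → run C
t=21: L0/L1/L2 = -/CD/- → run C
t=22: L0/L1/L2 = -/D/- → run D
t=23: (idle)
t=24: (idle)
t=25: (idle)
t=26: (idle)
t=27: (idle)

completion order = A, B, F, G, C, D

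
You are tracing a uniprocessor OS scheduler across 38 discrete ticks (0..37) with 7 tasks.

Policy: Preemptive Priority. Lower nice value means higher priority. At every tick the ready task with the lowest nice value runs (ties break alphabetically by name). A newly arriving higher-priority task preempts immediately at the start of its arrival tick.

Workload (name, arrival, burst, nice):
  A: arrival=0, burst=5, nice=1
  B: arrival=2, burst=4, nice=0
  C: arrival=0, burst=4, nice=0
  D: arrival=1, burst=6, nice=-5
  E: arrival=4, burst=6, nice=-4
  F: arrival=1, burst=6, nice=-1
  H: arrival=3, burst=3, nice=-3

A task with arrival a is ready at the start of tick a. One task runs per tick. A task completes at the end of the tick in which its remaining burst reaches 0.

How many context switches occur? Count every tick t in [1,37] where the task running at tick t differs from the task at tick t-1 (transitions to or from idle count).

t=0: ready={A,C} → run C
t=1: ready={A,C,D,F} → run D
t=2: ready={A,B,C,D,F} → run D
t=3: ready={A,B,C,D,F,H} → run D
t=4: ready={A,B,C,D,E,F,H} → run D
t=5: ready={A,B,C,D,E,F,H} → run D
t=6: ready={A,B,C,D,E,F,H} → run D
t=7: ready={A,B,C,E,F,H} → run E
t=8: ready={A,B,C,E,F,H} → run E
t=9: ready={A,B,C,E,F,H} → run E
t=10: ready={A,B,C,E,F,H} → run E
t=11: ready={A,B,C,E,F,H} → run E
t=12: ready={A,B,C,E,F,H} → run E
t=13: ready={A,B,C,F,H} → run H
t=14: ready={A,B,C,F,H} → run H
t=15: ready={A,B,C,F,H} → run H
t=16: ready={A,B,C,F} → run F
t=17: ready={A,B,C,F} → run F
t=18: ready={A,B,C,F} → run F
t=19: ready={A,B,C,F} → run F
t=20: ready={A,B,C,F} → run F
t=21: ready={A,B,C,F} → run F
t=22: ready={A,B,C} → run B
t=23: ready={A,B,C} → run B
t=24: ready={A,B,C} → run B
t=25: ready={A,B,C} → run B
t=26: ready={A,C} → run C
t=27: ready={A,C} → run C
t=28: ready={A,C} → run C
t=29: ready={A} → run A
t=30: ready={A} → run A
t=31: ready={A} → run A
t=32: ready={A} → run A
t=33: ready={A} → run A
t=34: (idle)
t=35: (idle)
t=36: (idle)
t=37: (idle)

context switches = 8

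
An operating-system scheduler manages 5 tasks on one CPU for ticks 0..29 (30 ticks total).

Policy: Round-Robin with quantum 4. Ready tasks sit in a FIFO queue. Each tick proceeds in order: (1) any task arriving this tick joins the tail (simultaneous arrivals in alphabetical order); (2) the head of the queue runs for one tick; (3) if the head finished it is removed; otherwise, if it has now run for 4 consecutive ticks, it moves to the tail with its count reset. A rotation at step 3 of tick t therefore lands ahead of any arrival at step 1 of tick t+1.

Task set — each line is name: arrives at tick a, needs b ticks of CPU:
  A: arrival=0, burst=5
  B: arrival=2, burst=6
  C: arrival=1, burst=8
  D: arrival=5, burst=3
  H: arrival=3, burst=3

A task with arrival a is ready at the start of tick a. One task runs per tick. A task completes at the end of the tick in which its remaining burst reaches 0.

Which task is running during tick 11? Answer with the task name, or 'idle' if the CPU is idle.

running at tick 11 = B

t=0: queue=[A] q_used=0 → run A
t=1: queue=[A,C] q_used=1 → run A
t=2: queue=[A,C,B] q_used=2 → run A
t=3: queue=[A,C,B,H] q_used=3 → run A
t=4: queue=[C,B,H,A] q_used=0 → run C
t=5: queue=[C,B,H,A,D] q_used=1 → run C
t=6: queue=[C,B,H,A,D] q_used=2 → run C
t=7: queue=[C,B,H,A,D] q_used=3 → run C
t=8: queue=[B,H,A,D,C] q_used=0 → run B
t=9: queue=[B,H,A,D,C] q_used=1 → run B
t=10: queue=[B,H,A,D,C] q_used=2 → run B
t=11: queue=[B,H,A,D,C] q_used=3 → run B
t=12: queue=[H,A,D,C,B] q_used=0 → run H
t=13: queue=[H,A,D,C,B] q_used=1 → run H
t=14: queue=[H,A,D,C,B] q_used=2 → run H
t=15: queue=[A,D,C,B] q_used=0 → run A
t=16: queue=[D,C,B] q_used=0 → run D
t=17: queue=[D,C,B] q_used=1 → run D
t=18: queue=[D,C,B] q_used=2 → run D
t=19: queue=[C,B] q_used=0 → run C
t=20: queue=[C,B] q_used=1 → run C
t=21: queue=[C,B] q_used=2 → run C
t=22: queue=[C,B] q_used=3 → run C
t=23: queue=[B] q_used=0 → run B
t=24: queue=[B] q_used=1 → run B
t=25: (idle)
t=26: (idle)
t=27: (idle)
t=28: (idle)
t=29: (idle)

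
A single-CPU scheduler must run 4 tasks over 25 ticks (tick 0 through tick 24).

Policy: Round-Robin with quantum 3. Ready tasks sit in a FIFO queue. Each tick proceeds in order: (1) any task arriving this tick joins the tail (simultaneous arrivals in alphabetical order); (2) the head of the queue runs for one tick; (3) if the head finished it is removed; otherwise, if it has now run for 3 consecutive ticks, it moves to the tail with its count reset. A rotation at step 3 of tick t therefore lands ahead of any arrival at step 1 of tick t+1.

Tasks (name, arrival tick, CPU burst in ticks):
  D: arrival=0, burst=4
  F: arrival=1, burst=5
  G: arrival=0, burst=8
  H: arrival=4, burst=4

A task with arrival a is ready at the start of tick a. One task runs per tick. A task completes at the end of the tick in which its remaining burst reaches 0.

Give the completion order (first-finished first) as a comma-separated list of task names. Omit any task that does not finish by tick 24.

t=0: queue=[D,G] q_used=0 → run D
t=1: queue=[D,G,F] q_used=1 → run D
t=2: queue=[D,G,F] q_used=2 → run D
t=3: queue=[G,F,D] q_used=0 → run G
t=4: queue=[G,F,D,H] q_used=1 → run G
t=5: queue=[G,F,D,H] q_used=2 → run G
t=6: queue=[F,D,H,G] q_used=0 → run F
t=7: queue=[F,D,H,G] q_used=1 → run F
t=8: queue=[F,D,H,G] q_used=2 → run F
t=9: queue=[D,H,G,F] q_used=0 → run D
t=10: queue=[H,G,F] q_used=0 → run H
t=11: queue=[H,G,F] q_used=1 → run H
t=12: queue=[H,G,F] q_used=2 → run H
t=13: queue=[G,F,H] q_used=0 → run G
t=14: queue=[G,F,H] q_used=1 → run G
t=15: queue=[G,F,H] q_used=2 → run G
t=16: queue=[F,H,G] q_used=0 → run F
t=17: queue=[F,H,G] q_used=1 → run F
t=18: queue=[H,G] q_used=0 → run H
t=19: queue=[G] q_used=0 → run G
t=20: queue=[G] q_used=1 → run G
t=21: (idle)
t=22: (idle)
t=23: (idle)
t=24: (idle)

completion order = D, F, H, G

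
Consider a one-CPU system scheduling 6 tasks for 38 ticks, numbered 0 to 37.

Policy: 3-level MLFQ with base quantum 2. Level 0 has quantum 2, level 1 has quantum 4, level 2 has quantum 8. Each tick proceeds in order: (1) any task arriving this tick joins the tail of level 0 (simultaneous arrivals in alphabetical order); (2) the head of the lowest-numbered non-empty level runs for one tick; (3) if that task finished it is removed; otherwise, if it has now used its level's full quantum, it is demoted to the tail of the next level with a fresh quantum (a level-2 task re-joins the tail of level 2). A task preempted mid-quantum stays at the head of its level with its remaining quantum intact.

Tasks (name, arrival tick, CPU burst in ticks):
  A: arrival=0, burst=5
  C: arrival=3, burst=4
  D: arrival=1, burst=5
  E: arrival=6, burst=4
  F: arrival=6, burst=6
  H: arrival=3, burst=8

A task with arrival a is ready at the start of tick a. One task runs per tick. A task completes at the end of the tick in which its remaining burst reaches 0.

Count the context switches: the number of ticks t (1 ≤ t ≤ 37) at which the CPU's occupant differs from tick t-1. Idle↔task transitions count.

context switches = 13

t=0: L0/L1/L2 = A/-/- → run A
t=1: L0/L1/L2 = AD/-/- → run A
t=2: L0/L1/L2 = D/A/- → run D
t=3: L0/L1/L2 = DCH/A/- → run D
t=4: L0/L1/L2 = CH/AD/- → run C
t=5: L0/L1/L2 = CH/AD/- → run C
t=6: L0/L1/L2 = HEF/ADC/- → run H
t=7: L0/L1/L2 = HEF/ADC/- → run H
t=8: L0/L1/L2 = EF/ADCH/- → run E
t=9: L0/L1/L2 = EF/ADCH/- → run E
t=10: L0/L1/L2 = F/ADCHE/- → run F
t=11: L0/L1/L2 = F/ADCHE/- → run F
t=12: L0/L1/L2 = -/ADCHEF/- → run A
t=13: L0/L1/L2 = -/ADCHEF/- → run A
t=14: L0/L1/L2 = -/ADCHEF/- → run A
t=15: L0/L1/L2 = -/DCHEF/- → run D
t=16: L0/L1/L2 = -/DCHEF/- → run D
t=17: L0/L1/L2 = -/DCHEF/- → run D
t=18: L0/L1/L2 = -/CHEF/- → run C
t=19: L0/L1/L2 = -/CHEF/- → run C
t=20: L0/L1/L2 = -/HEF/- → run H
t=21: L0/L1/L2 = -/HEF/- → run H
t=22: L0/L1/L2 = -/HEF/- → run H
t=23: L0/L1/L2 = -/HEF/- → run H
t=24: L0/L1/L2 = -/EF/H → run E
t=25: L0/L1/L2 = -/EF/H → run E
t=26: L0/L1/L2 = -/F/H → run F
t=27: L0/L1/L2 = -/F/H → run F
t=28: L0/L1/L2 = -/F/H → run F
t=29: L0/L1/L2 = -/F/H → run F
t=30: L0/L1/L2 = -/-/H → run H
t=31: L0/L1/L2 = -/-/H → run H
t=32: (idle)
t=33: (idle)
t=34: (idle)
t=35: (idle)
t=36: (idle)
t=37: (idle)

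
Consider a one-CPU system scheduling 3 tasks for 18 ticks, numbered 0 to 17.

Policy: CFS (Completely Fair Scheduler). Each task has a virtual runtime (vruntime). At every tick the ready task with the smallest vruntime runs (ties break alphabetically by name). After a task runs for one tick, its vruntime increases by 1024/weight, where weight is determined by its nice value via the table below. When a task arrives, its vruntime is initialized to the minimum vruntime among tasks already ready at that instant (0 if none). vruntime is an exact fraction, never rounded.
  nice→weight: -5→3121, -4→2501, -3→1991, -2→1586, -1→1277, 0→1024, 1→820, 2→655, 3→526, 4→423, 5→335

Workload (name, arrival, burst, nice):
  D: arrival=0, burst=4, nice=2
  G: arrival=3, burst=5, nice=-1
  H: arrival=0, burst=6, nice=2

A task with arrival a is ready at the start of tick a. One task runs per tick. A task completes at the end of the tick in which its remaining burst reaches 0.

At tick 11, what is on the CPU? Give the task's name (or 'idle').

t=0: vr[D=0 H=0] → run D
t=1: vr[D=1024/655 H=0] → run H
t=2: vr[D=1024/655 H=1024/655] → run D
t=3: vr[D=2048/655 G=1024/655 H=1024/655] → run G
t=4: vr[D=2048/655 G=1978368/836435 H=1024/655] → run H
t=5: vr[D=2048/655 G=1978368/836435 H=2048/655] → run G
t=6: vr[D=2048/655 G=2649088/836435 H=2048/655] → run D
t=7: vr[D=3072/655 G=2649088/836435 H=2048/655] → run H
t=8: vr[D=3072/655 G=2649088/836435 H=3072/655] → run G
t=9: vr[D=3072/655 G=3319808/836435 H=3072/655] → run G
t=10: vr[D=3072/655 G=3990528/836435 H=3072/655] → run D
t=11: vr[G=3990528/836435 H=3072/655] → run H
t=12: vr[G=3990528/836435 H=4096/655] → run G
t=13: vr[H=4096/655] → run H
t=14: vr[H=1024/131] → run H
t=15: (idle)
t=16: (idle)
t=17: (idle)

running at tick 11 = H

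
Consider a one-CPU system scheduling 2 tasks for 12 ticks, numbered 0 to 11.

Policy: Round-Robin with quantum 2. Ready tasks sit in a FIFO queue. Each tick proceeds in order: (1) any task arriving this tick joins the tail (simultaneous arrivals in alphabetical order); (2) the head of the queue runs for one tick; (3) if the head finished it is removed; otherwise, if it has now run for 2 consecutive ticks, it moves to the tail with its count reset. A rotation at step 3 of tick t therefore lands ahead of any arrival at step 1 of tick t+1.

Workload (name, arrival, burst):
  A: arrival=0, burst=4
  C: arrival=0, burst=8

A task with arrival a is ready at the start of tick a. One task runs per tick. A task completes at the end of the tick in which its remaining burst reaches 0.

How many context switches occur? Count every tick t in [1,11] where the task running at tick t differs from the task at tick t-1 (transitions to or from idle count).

t=0: queue=[A,C] q_used=0 → run A
t=1: queue=[A,C] q_used=1 → run A
t=2: queue=[C,A] q_used=0 → run C
t=3: queue=[C,A] q_used=1 → run C
t=4: queue=[A,C] q_used=0 → run A
t=5: queue=[A,C] q_used=1 → run A
t=6: queue=[C] q_used=0 → run C
t=7: queue=[C] q_used=1 → run C
t=8: queue=[C] q_used=0 → run C
t=9: queue=[C] q_used=1 → run C
t=10: queue=[C] q_used=0 → run C
t=11: queue=[C] q_used=1 → run C

context switches = 3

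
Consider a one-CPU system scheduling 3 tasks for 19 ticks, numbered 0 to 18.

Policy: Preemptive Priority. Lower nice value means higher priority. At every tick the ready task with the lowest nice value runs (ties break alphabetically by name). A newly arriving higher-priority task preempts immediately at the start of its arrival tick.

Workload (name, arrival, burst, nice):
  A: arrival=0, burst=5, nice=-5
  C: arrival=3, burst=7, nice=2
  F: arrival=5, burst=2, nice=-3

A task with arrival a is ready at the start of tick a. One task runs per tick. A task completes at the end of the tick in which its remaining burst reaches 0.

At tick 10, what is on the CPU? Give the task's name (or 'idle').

running at tick 10 = C

t=0: ready={A} → run A
t=1: ready={A} → run A
t=2: ready={A} → run A
t=3: ready={A,C} → run A
t=4: ready={A,C} → run A
t=5: ready={C,F} → run F
t=6: ready={C,F} → run F
t=7: ready={C} → run C
t=8: ready={C} → run C
t=9: ready={C} → run C
t=10: ready={C} → run C
t=11: ready={C} → run C
t=12: ready={C} → run C
t=13: ready={C} → run C
t=14: (idle)
t=15: (idle)
t=16: (idle)
t=17: (idle)
t=18: (idle)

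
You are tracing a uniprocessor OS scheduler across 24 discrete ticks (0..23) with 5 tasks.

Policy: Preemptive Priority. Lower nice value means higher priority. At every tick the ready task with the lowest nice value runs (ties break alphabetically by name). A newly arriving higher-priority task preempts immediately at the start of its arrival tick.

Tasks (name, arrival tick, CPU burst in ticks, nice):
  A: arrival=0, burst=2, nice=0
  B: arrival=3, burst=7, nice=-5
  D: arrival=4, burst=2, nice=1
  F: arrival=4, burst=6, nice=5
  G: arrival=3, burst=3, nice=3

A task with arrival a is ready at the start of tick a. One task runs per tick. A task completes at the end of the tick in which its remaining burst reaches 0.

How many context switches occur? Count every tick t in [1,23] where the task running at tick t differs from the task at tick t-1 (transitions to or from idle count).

t=0: ready={A} → run A
t=1: ready={A} → run A
t=2: (idle)
t=3: ready={B,G} → run B
t=4: ready={B,D,F,G} → run B
t=5: ready={B,D,F,G} → run B
t=6: ready={B,D,F,G} → run B
t=7: ready={B,D,F,G} → run B
t=8: ready={B,D,F,G} → run B
t=9: ready={B,D,F,G} → run B
t=10: ready={D,F,G} → run D
t=11: ready={D,F,G} → run D
t=12: ready={F,G} → run G
t=13: ready={F,G} → run G
t=14: ready={F,G} → run G
t=15: ready={F} → run F
t=16: ready={F} → run F
t=17: ready={F} → run F
t=18: ready={F} → run F
t=19: ready={F} → run F
t=20: ready={F} → run F
t=21: (idle)
t=22: (idle)
t=23: (idle)

context switches = 6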